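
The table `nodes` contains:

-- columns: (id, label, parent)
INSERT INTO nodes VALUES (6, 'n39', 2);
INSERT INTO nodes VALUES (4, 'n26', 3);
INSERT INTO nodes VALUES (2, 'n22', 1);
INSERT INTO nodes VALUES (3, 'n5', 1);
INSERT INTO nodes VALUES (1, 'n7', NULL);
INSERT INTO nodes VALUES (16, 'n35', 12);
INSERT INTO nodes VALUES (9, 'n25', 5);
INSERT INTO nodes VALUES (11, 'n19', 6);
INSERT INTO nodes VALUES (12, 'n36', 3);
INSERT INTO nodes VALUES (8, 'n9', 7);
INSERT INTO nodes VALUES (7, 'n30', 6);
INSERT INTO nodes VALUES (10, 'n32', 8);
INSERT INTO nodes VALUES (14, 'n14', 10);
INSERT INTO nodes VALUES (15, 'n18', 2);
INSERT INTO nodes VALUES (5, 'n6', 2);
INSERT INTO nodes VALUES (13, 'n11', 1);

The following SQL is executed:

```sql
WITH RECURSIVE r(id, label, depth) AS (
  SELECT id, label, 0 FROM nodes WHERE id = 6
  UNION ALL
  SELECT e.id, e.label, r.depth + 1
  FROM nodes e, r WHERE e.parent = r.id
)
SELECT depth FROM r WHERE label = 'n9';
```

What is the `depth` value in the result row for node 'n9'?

2

Base: id=6 (n39) at depth 0.
Iteration 1: rows with parent in {6} -> n30 (id 7, depth 1), n19 (id 11, depth 1).
Iteration 2: rows with parent in {7,11} -> n9 (id 8, depth 2).
Iteration 3: rows with parent in {8} -> n32 (id 10, depth 3).
Iteration 4: rows with parent in {10} -> n14 (id 14, depth 4).
Iteration 5: no rows with parent in {14}; recursion stops.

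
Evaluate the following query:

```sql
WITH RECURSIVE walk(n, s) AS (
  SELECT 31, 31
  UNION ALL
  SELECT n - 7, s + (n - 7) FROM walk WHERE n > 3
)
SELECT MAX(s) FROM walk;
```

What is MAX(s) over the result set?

Base: n=31, s=31.
Iteration 1: 31 > 3 holds -> n = 31 - 7 = 24, s = 31 + 24 = 55.
Iteration 2: 24 > 3 holds -> n = 24 - 7 = 17, s = 55 + 17 = 72.
Iteration 3: 17 > 3 holds -> n = 17 - 7 = 10, s = 72 + 10 = 82.
Iteration 4: 10 > 3 holds -> n = 10 - 7 = 3, s = 82 + 3 = 85.
Iteration 5: 3 > 3 fails; recursion stops.
s values: 31, 55, 72, 82, 85; the maximum is 85.

85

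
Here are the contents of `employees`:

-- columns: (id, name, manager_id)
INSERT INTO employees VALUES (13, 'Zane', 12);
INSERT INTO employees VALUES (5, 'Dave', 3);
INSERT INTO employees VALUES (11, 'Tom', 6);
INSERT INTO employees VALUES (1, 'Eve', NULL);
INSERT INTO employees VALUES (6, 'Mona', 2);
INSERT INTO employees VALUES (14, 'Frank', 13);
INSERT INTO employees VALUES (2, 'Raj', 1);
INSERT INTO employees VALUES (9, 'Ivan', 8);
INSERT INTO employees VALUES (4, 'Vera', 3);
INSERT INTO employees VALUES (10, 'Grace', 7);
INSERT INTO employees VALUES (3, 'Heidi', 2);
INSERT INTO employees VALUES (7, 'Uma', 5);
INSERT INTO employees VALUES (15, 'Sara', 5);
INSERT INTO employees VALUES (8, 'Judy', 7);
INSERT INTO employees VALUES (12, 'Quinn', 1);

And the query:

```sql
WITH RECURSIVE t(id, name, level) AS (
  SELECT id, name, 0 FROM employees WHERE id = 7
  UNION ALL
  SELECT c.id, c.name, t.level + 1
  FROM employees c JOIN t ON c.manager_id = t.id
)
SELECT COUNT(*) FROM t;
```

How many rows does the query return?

Base: id=7 (Uma) at level 0.
Iteration 1: rows with manager_id in {7} -> Judy (id 8, level 1), Grace (id 10, level 1).
Iteration 2: rows with manager_id in {8,10} -> Ivan (id 9, level 2).
Iteration 3: no rows with manager_id in {9}; recursion stops.
Total rows emitted: 4.

4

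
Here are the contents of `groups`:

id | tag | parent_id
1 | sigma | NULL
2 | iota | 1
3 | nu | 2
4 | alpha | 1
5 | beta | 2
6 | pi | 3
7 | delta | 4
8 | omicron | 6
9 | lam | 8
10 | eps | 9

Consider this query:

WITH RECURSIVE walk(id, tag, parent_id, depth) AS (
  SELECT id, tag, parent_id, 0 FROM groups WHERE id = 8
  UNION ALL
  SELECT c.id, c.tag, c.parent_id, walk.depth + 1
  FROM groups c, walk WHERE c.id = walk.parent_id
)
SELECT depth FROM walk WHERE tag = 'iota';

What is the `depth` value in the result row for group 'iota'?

3

Base: id=8 (omicron), parent_id=6, depth 0.
Iteration 1: join on id=6 -> pi (id 6, parent_id=3, depth 1).
Iteration 2: join on id=3 -> nu (id 3, parent_id=2, depth 2).
Iteration 3: join on id=2 -> iota (id 2, parent_id=1, depth 3).
Iteration 4: join on id=1 -> sigma (id 1, parent_id=NULL, depth 4).
Iteration 5: parent_id is NULL; no match; recursion stops.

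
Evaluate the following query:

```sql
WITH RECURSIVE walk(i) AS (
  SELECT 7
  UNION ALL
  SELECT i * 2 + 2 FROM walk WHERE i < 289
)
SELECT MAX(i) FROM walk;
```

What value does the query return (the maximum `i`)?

Base: i=7.
Iteration 1: 7 < 289 holds -> i = 7 * 2 + 2 = 16.
Iteration 2: 16 < 289 holds -> i = 16 * 2 + 2 = 34.
Iteration 3: 34 < 289 holds -> i = 34 * 2 + 2 = 70.
Iteration 4: 70 < 289 holds -> i = 70 * 2 + 2 = 142.
Iteration 5: 142 < 289 holds -> i = 142 * 2 + 2 = 286.
Iteration 6: 286 < 289 holds -> i = 286 * 2 + 2 = 574.
Iteration 7: 574 < 289 fails; recursion stops.
i values: 7, 16, 34, 70, 142, 286, 574; the maximum is 574.

574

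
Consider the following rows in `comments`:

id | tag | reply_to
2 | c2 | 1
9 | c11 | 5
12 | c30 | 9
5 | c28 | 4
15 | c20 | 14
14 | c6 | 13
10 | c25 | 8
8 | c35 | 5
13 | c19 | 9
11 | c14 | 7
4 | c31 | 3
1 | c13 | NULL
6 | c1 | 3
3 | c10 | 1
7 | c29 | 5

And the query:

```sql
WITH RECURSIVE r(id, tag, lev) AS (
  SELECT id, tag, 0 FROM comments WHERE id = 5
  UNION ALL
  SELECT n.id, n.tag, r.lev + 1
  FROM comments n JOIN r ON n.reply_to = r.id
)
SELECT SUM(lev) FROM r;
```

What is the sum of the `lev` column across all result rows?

18

Base: id=5 (c28) at lev 0.
Iteration 1: rows with reply_to in {5} -> c29 (id 7, lev 1), c35 (id 8, lev 1), c11 (id 9, lev 1).
Iteration 2: rows with reply_to in {7,8,9} -> c25 (id 10, lev 2), c14 (id 11, lev 2), c30 (id 12, lev 2), c19 (id 13, lev 2).
Iteration 3: rows with reply_to in {10,11,12,13} -> c6 (id 14, lev 3).
Iteration 4: rows with reply_to in {14} -> c20 (id 15, lev 4).
Iteration 5: no rows with reply_to in {15}; recursion stops.
SUM(lev) = 0 + 1 + 1 + 1 + 2 + 2 + 2 + 2 + 3 + 4 = 18.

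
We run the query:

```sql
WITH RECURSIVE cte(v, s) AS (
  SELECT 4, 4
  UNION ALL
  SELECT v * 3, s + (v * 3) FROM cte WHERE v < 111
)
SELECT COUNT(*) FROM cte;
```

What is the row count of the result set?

Base: v=4, s=4.
Iteration 1: 4 < 111 holds -> v = 4 * 3 = 12, s = 4 + 12 = 16.
Iteration 2: 12 < 111 holds -> v = 12 * 3 = 36, s = 16 + 36 = 52.
Iteration 3: 36 < 111 holds -> v = 36 * 3 = 108, s = 52 + 108 = 160.
Iteration 4: 108 < 111 holds -> v = 108 * 3 = 324, s = 160 + 324 = 484.
Iteration 5: 324 < 111 fails; recursion stops.
Total rows emitted: 5.

5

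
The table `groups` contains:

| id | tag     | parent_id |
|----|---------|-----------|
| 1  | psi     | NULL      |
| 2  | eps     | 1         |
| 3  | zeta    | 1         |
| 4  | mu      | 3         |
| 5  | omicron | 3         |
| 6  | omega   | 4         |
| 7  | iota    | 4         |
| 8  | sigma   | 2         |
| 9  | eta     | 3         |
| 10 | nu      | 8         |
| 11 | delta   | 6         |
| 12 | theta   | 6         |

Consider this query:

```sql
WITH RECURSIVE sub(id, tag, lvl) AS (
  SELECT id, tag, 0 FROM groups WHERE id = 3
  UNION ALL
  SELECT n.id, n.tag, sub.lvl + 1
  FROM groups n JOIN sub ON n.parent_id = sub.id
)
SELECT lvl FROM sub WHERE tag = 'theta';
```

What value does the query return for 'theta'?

Base: id=3 (zeta) at lvl 0.
Iteration 1: rows with parent_id in {3} -> mu (id 4, lvl 1), omicron (id 5, lvl 1), eta (id 9, lvl 1).
Iteration 2: rows with parent_id in {4,5,9} -> omega (id 6, lvl 2), iota (id 7, lvl 2).
Iteration 3: rows with parent_id in {6,7} -> delta (id 11, lvl 3), theta (id 12, lvl 3).
Iteration 4: no rows with parent_id in {11,12}; recursion stops.

3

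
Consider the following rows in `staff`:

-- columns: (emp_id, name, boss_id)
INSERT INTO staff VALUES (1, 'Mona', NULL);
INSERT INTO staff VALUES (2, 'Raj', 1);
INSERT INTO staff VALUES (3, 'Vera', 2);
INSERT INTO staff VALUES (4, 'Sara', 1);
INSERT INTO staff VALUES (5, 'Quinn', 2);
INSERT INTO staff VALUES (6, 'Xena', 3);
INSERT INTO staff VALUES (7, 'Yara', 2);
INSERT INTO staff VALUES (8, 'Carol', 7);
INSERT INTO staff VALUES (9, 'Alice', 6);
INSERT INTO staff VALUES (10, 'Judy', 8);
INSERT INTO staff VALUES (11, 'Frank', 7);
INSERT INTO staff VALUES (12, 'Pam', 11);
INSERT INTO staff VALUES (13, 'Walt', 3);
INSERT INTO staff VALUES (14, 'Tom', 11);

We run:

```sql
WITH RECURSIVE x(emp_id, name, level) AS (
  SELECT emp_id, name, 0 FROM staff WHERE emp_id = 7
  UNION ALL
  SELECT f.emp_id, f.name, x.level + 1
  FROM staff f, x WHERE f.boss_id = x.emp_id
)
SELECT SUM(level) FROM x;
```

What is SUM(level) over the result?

8

Base: emp_id=7 (Yara) at level 0.
Iteration 1: rows with boss_id in {7} -> Carol (id 8, level 1), Frank (id 11, level 1).
Iteration 2: rows with boss_id in {8,11} -> Judy (id 10, level 2), Pam (id 12, level 2), Tom (id 14, level 2).
Iteration 3: no rows with boss_id in {10,12,14}; recursion stops.
SUM(level) = 0 + 1 + 1 + 2 + 2 + 2 = 8.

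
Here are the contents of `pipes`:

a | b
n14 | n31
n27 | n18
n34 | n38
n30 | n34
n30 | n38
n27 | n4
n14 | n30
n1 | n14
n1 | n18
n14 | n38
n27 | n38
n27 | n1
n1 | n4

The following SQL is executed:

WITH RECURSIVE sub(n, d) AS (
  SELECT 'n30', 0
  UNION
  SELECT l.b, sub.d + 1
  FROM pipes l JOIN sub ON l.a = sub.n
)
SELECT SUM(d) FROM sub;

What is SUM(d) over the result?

Base: (n30, d=0).
Iteration 1: edges from {n30} -> (n34, d=1), (n38, d=1).
Iteration 2: edges from {n34,n38} -> (n38, d=2).
Iteration 3: no outgoing edges from {n38}; recursion stops.
SUM(d) = 0 + 1 + 1 + 2 = 4.

4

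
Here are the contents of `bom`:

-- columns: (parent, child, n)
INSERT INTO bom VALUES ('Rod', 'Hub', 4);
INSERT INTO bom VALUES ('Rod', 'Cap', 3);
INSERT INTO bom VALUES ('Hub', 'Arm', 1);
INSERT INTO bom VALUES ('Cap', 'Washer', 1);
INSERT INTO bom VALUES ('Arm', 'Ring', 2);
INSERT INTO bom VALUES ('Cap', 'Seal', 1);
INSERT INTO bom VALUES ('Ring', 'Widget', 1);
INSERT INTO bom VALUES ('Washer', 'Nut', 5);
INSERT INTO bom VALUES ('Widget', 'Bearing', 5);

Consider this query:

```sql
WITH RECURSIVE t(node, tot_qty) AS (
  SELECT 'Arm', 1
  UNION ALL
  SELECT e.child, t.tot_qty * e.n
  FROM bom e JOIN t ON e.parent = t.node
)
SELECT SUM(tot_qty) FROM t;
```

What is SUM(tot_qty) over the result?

15

Base: (Arm, tot_qty=1).
Iteration 1: components of {Arm} -> Ring = 1*2 = 2.
Iteration 2: components of {Ring} -> Widget = 2*1 = 2.
Iteration 3: components of {Widget} -> Bearing = 2*5 = 10.
Iteration 4: no further components; recursion stops.
SUM(tot_qty) = 1 + 2 + 2 + 10 = 15.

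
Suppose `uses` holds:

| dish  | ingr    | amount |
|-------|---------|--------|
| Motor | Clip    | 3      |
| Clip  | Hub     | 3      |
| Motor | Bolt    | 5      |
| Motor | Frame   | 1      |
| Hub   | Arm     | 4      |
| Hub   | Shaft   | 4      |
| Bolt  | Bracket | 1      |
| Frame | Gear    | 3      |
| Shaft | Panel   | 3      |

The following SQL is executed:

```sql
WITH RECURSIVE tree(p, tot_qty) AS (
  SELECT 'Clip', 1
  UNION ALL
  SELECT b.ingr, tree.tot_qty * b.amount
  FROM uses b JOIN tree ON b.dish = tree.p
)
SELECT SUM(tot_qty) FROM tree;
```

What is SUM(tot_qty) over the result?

Base: (Clip, tot_qty=1).
Iteration 1: components of {Clip} -> Hub = 1*3 = 3.
Iteration 2: components of {Hub} -> Arm = 3*4 = 12, Shaft = 3*4 = 12.
Iteration 3: components of {Arm,Shaft} -> Panel = 12*3 = 36.
Iteration 4: no further components; recursion stops.
SUM(tot_qty) = 1 + 3 + 12 + 12 + 36 = 64.

64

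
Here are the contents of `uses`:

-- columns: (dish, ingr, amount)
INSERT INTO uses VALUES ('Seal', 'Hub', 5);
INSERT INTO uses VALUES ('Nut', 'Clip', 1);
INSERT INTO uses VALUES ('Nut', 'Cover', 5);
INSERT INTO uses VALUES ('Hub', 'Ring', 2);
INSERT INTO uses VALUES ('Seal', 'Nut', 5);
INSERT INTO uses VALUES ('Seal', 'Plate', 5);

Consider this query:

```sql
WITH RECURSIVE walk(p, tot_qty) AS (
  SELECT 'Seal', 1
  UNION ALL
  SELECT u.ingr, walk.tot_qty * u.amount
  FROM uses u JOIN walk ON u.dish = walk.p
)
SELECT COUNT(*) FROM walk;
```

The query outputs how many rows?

Base: (Seal, tot_qty=1).
Iteration 1: components of {Seal} -> Hub = 1*5 = 5, Nut = 1*5 = 5, Plate = 1*5 = 5.
Iteration 2: components of {Hub,Nut,Plate} -> Clip = 5*1 = 5, Cover = 5*5 = 25, Ring = 5*2 = 10.
Iteration 3: no further components; recursion stops.
Total rows emitted: 7.

7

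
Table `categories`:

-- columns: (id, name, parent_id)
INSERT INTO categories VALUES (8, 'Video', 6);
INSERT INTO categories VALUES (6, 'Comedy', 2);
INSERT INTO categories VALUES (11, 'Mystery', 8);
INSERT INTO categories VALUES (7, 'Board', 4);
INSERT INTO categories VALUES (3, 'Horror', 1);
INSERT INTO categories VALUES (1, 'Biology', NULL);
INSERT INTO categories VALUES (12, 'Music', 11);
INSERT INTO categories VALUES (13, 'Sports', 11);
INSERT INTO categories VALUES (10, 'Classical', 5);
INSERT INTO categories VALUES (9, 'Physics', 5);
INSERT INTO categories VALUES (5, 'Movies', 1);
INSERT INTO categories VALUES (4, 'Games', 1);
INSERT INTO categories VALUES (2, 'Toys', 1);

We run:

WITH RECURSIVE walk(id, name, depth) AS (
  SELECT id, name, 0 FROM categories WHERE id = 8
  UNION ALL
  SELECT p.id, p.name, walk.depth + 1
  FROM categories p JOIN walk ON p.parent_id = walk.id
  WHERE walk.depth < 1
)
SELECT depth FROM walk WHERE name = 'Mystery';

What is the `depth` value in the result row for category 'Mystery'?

Base: id=8 (Video) at depth 0.
Iteration 1: rows with parent_id in {8} -> Mystery (id 11, depth 1).
Iteration 2: depth < 1 fails for all current rows; recursion stops.

1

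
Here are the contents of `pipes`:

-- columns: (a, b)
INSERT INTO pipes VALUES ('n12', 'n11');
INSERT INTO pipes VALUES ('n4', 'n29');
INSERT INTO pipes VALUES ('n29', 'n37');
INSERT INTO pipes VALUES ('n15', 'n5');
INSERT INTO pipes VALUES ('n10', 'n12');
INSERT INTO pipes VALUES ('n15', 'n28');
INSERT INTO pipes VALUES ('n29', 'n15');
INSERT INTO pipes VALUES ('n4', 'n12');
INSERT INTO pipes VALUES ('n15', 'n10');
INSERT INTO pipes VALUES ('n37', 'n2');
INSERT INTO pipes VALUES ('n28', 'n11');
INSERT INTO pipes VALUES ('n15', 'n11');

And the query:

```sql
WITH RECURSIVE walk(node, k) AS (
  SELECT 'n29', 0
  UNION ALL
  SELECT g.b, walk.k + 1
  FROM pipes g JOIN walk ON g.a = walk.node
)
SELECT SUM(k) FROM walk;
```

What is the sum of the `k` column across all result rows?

22

Base: (n29, k=0).
Iteration 1: edges from {n29} -> (n15, k=1), (n37, k=1).
Iteration 2: edges from {n15,n37} -> (n10, k=2), (n11, k=2), (n2, k=2), (n28, k=2), (n5, k=2).
Iteration 3: edges from {n10,n11,n2,n28,n5} -> (n11, k=3), (n12, k=3).
Iteration 4: edges from {n11,n12} -> (n11, k=4).
Iteration 5: no outgoing edges from {n11}; recursion stops.
SUM(k) = 0 + 1 + 1 + 2 + 2 + 2 + 2 + 2 + 3 + 3 + 4 = 22.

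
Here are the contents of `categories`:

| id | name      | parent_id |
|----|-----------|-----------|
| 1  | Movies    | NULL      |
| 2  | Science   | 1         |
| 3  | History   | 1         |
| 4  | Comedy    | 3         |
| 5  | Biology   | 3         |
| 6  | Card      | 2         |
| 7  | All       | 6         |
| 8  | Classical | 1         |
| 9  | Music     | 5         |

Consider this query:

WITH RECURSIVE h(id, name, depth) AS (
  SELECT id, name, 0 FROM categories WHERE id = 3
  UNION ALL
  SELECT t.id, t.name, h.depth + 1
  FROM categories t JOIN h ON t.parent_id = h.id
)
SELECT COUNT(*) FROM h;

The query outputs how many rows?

4

Base: id=3 (History) at depth 0.
Iteration 1: rows with parent_id in {3} -> Comedy (id 4, depth 1), Biology (id 5, depth 1).
Iteration 2: rows with parent_id in {4,5} -> Music (id 9, depth 2).
Iteration 3: no rows with parent_id in {9}; recursion stops.
Total rows emitted: 4.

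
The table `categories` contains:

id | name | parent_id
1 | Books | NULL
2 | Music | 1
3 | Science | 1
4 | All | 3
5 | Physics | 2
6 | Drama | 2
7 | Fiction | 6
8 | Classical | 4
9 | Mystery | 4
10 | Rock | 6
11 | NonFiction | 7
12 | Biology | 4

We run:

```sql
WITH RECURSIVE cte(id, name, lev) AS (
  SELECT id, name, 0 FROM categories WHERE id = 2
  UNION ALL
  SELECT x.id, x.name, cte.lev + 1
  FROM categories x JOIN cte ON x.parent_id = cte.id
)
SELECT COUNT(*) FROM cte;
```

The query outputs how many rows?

6

Base: id=2 (Music) at lev 0.
Iteration 1: rows with parent_id in {2} -> Physics (id 5, lev 1), Drama (id 6, lev 1).
Iteration 2: rows with parent_id in {5,6} -> Fiction (id 7, lev 2), Rock (id 10, lev 2).
Iteration 3: rows with parent_id in {7,10} -> NonFiction (id 11, lev 3).
Iteration 4: no rows with parent_id in {11}; recursion stops.
Total rows emitted: 6.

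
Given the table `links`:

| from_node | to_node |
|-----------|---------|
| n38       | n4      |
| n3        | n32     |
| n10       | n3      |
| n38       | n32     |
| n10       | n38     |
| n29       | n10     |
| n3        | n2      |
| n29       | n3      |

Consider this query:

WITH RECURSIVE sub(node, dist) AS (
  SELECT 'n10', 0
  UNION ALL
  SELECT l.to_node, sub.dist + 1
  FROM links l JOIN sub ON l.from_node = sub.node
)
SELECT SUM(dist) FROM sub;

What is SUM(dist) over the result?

Base: (n10, dist=0).
Iteration 1: edges from {n10} -> (n3, dist=1), (n38, dist=1).
Iteration 2: edges from {n3,n38} -> (n2, dist=2), (n32, dist=2) x2, (n4, dist=2). [UNION ALL keeps all 4 new rows, including repeats]
Iteration 3: no outgoing edges from {n2,n32,n4}; recursion stops.
SUM(dist) = 0 + 1 + 1 + 2 + 2 + 2 + 2 = 10.

10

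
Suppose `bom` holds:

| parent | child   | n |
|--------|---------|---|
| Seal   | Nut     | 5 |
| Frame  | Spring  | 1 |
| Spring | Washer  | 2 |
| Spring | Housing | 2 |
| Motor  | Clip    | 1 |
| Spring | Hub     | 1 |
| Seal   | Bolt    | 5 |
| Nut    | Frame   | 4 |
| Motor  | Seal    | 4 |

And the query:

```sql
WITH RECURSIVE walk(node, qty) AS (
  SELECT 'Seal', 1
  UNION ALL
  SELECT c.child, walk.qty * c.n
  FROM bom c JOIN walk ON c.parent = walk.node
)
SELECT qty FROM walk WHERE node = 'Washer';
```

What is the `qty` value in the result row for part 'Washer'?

40

Base: (Seal, qty=1).
Iteration 1: components of {Seal} -> Bolt = 1*5 = 5, Nut = 1*5 = 5.
Iteration 2: components of {Bolt,Nut} -> Frame = 5*4 = 20.
Iteration 3: components of {Frame} -> Spring = 20*1 = 20.
Iteration 4: components of {Spring} -> Housing = 20*2 = 40, Hub = 20*1 = 20, Washer = 20*2 = 40.
Iteration 5: no further components; recursion stops.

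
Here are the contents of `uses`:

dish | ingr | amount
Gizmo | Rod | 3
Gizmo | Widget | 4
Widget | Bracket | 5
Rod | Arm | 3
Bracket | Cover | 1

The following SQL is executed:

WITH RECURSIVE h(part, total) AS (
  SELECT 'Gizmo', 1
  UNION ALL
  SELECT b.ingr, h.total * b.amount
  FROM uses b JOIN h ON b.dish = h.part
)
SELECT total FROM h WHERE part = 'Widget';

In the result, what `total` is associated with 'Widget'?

4

Base: (Gizmo, total=1).
Iteration 1: components of {Gizmo} -> Rod = 1*3 = 3, Widget = 1*4 = 4.
Iteration 2: components of {Rod,Widget} -> Arm = 3*3 = 9, Bracket = 4*5 = 20.
Iteration 3: components of {Arm,Bracket} -> Cover = 20*1 = 20.
Iteration 4: no further components; recursion stops.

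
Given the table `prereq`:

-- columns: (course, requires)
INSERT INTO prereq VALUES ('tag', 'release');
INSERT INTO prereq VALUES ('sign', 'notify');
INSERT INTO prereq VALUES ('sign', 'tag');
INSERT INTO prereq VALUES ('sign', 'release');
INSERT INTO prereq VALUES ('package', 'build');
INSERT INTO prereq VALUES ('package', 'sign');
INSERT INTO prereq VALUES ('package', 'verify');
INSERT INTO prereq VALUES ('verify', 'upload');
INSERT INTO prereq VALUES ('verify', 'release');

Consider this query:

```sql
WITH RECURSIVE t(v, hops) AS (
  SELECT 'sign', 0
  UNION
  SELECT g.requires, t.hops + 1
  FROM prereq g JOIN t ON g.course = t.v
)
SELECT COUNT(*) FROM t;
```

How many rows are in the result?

5

Base: (sign, hops=0).
Iteration 1: edges from {sign} -> (notify, hops=1), (release, hops=1), (tag, hops=1).
Iteration 2: edges from {notify,release,tag} -> (release, hops=2).
Iteration 3: no outgoing edges from {release}; recursion stops.
Total rows emitted: 5.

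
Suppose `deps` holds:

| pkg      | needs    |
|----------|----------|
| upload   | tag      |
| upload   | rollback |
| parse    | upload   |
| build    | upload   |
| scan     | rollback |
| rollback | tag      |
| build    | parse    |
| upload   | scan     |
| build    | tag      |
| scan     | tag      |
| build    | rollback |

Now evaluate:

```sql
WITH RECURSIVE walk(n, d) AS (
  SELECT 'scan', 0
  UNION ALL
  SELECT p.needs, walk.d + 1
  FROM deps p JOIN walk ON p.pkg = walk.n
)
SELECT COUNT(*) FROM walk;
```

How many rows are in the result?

4

Base: (scan, d=0).
Iteration 1: edges from {scan} -> (rollback, d=1), (tag, d=1).
Iteration 2: edges from {rollback,tag} -> (tag, d=2).
Iteration 3: no outgoing edges from {tag}; recursion stops.
Total rows emitted: 4.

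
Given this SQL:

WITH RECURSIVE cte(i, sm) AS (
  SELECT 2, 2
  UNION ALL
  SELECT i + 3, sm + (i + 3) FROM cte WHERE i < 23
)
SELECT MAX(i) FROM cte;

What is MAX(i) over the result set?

Base: i=2, sm=2.
Iteration 1: 2 < 23 holds -> i = 2 + 3 = 5, sm = 2 + 5 = 7.
Iteration 2: 5 < 23 holds -> i = 5 + 3 = 8, sm = 7 + 8 = 15.
Iteration 3: 8 < 23 holds -> i = 8 + 3 = 11, sm = 15 + 11 = 26.
Iteration 4: 11 < 23 holds -> i = 11 + 3 = 14, sm = 26 + 14 = 40.
Iteration 5: 14 < 23 holds -> i = 14 + 3 = 17, sm = 40 + 17 = 57.
Iteration 6: 17 < 23 holds -> i = 17 + 3 = 20, sm = 57 + 20 = 77.
Iteration 7: 20 < 23 holds -> i = 20 + 3 = 23, sm = 77 + 23 = 100.
Iteration 8: 23 < 23 fails; recursion stops.
i values: 2, 5, 8, 11, 14, 17, 20, 23; the maximum is 23.

23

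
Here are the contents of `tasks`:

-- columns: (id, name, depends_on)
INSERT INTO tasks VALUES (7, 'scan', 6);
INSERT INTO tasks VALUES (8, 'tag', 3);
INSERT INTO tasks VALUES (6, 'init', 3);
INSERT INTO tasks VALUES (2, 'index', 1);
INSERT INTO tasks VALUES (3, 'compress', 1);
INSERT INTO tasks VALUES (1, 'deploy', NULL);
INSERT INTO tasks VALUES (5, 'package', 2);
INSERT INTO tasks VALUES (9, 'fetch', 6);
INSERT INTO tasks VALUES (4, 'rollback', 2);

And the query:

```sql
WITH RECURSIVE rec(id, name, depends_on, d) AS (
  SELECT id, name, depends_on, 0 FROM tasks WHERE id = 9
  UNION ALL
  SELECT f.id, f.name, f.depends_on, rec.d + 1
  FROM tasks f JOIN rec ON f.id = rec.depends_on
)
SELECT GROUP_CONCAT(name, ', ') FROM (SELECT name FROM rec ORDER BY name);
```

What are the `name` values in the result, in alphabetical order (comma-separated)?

Base: id=9 (fetch), depends_on=6, d 0.
Iteration 1: join on id=6 -> init (id 6, depends_on=3, d 1).
Iteration 2: join on id=3 -> compress (id 3, depends_on=1, d 2).
Iteration 3: join on id=1 -> deploy (id 1, depends_on=NULL, d 3).
Iteration 4: depends_on is NULL; no match; recursion stops.

compress, deploy, fetch, init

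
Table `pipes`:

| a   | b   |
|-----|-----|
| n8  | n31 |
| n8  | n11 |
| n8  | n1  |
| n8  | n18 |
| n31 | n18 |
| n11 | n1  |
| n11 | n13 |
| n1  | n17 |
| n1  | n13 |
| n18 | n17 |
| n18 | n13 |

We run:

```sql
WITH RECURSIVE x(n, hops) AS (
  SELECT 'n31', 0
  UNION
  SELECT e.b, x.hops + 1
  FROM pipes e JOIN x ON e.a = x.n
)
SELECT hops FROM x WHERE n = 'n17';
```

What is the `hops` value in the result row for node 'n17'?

2

Base: (n31, hops=0).
Iteration 1: edges from {n31} -> (n18, hops=1).
Iteration 2: edges from {n18} -> (n13, hops=2), (n17, hops=2).
Iteration 3: no outgoing edges from {n13,n17}; recursion stops.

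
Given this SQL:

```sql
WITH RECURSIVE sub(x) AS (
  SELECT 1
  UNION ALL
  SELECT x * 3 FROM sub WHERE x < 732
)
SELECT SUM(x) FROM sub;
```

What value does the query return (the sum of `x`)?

3280

Base: x=1.
Iteration 1: 1 < 732 holds -> x = 1 * 3 = 3.
Iteration 2: 3 < 732 holds -> x = 3 * 3 = 9.
Iteration 3: 9 < 732 holds -> x = 9 * 3 = 27.
Iteration 4: 27 < 732 holds -> x = 27 * 3 = 81.
Iteration 5: 81 < 732 holds -> x = 81 * 3 = 243.
Iteration 6: 243 < 732 holds -> x = 243 * 3 = 729.
Iteration 7: 729 < 732 holds -> x = 729 * 3 = 2187.
Iteration 8: 2187 < 732 fails; recursion stops.
SUM(x) = 1 + 3 + 9 + 27 + 81 + 243 + 729 + 2187 = 3280.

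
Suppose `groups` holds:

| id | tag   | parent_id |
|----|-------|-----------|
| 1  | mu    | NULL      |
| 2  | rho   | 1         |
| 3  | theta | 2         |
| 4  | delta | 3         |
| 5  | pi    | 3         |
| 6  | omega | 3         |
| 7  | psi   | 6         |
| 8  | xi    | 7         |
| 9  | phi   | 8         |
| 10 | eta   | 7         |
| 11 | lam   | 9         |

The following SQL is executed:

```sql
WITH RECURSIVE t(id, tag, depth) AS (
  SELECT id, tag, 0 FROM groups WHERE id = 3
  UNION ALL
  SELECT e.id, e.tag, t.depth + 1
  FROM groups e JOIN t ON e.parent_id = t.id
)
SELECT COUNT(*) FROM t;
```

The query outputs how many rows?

9

Base: id=3 (theta) at depth 0.
Iteration 1: rows with parent_id in {3} -> delta (id 4, depth 1), pi (id 5, depth 1), omega (id 6, depth 1).
Iteration 2: rows with parent_id in {4,5,6} -> psi (id 7, depth 2).
Iteration 3: rows with parent_id in {7} -> xi (id 8, depth 3), eta (id 10, depth 3).
Iteration 4: rows with parent_id in {8,10} -> phi (id 9, depth 4).
Iteration 5: rows with parent_id in {9} -> lam (id 11, depth 5).
Iteration 6: no rows with parent_id in {11}; recursion stops.
Total rows emitted: 9.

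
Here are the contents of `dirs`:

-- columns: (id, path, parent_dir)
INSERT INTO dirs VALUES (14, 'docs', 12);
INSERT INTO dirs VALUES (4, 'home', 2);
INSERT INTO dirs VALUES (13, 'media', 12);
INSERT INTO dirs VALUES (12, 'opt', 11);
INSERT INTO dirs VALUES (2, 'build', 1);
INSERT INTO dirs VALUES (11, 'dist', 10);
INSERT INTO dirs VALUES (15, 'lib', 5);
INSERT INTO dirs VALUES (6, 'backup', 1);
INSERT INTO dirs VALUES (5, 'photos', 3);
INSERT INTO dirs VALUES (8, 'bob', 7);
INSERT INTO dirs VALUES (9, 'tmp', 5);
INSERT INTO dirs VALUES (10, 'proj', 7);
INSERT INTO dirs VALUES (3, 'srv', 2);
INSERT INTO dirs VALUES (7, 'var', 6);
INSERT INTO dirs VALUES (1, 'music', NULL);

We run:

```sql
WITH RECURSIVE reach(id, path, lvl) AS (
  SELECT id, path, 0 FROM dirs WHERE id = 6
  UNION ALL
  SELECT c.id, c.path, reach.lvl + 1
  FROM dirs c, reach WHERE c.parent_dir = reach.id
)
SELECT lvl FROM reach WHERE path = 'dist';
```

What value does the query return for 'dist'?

Base: id=6 (backup) at lvl 0.
Iteration 1: rows with parent_dir in {6} -> var (id 7, lvl 1).
Iteration 2: rows with parent_dir in {7} -> bob (id 8, lvl 2), proj (id 10, lvl 2).
Iteration 3: rows with parent_dir in {8,10} -> dist (id 11, lvl 3).
Iteration 4: rows with parent_dir in {11} -> opt (id 12, lvl 4).
Iteration 5: rows with parent_dir in {12} -> media (id 13, lvl 5), docs (id 14, lvl 5).
Iteration 6: no rows with parent_dir in {13,14}; recursion stops.

3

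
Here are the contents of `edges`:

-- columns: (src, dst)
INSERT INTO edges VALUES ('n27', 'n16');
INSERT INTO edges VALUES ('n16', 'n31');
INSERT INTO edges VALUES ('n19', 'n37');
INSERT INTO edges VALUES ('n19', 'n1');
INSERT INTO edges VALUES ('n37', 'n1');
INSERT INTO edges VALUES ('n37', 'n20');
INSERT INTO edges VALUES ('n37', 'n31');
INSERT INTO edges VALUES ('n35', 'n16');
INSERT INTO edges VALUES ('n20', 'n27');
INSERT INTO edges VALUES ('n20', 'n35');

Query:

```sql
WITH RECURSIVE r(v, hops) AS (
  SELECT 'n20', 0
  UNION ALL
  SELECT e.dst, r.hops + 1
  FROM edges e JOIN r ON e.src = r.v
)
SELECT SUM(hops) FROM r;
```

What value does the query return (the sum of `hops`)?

Base: (n20, hops=0).
Iteration 1: edges from {n20} -> (n27, hops=1), (n35, hops=1).
Iteration 2: edges from {n27,n35} -> (n16, hops=2) x2. [UNION ALL keeps all 2 new rows, including repeats]
Iteration 3: edges from {n16} -> (n31, hops=3) x2. [UNION ALL keeps all 2 new rows, including repeats]
Iteration 4: no outgoing edges from {n31}; recursion stops.
SUM(hops) = 0 + 1 + 1 + 2 + 2 + 3 + 3 = 12.

12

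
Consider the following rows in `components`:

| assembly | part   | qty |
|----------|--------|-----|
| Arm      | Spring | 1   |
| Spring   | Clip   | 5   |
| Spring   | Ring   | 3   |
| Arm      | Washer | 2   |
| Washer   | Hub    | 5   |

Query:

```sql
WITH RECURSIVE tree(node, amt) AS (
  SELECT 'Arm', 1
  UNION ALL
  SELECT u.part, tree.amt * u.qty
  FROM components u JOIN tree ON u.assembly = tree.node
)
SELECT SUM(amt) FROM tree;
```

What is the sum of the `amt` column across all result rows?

22

Base: (Arm, amt=1).
Iteration 1: components of {Arm} -> Spring = 1*1 = 1, Washer = 1*2 = 2.
Iteration 2: components of {Spring,Washer} -> Clip = 1*5 = 5, Hub = 2*5 = 10, Ring = 1*3 = 3.
Iteration 3: no further components; recursion stops.
SUM(amt) = 1 + 1 + 2 + 5 + 3 + 10 = 22.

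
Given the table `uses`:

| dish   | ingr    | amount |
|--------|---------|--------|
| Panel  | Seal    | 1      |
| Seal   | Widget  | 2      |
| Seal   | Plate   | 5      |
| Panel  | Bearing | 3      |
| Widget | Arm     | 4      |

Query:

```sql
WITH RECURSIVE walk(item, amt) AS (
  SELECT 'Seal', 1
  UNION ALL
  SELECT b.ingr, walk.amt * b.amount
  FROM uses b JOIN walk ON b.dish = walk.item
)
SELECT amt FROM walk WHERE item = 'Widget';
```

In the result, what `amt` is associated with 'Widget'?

Base: (Seal, amt=1).
Iteration 1: components of {Seal} -> Plate = 1*5 = 5, Widget = 1*2 = 2.
Iteration 2: components of {Plate,Widget} -> Arm = 2*4 = 8.
Iteration 3: no further components; recursion stops.

2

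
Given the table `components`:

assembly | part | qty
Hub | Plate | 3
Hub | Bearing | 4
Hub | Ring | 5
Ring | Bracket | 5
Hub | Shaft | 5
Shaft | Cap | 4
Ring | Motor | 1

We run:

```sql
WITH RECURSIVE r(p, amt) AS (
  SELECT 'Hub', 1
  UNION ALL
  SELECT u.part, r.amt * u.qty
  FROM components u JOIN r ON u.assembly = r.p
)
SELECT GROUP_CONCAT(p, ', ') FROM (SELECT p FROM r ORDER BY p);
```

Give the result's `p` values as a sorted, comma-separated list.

Bearing, Bracket, Cap, Hub, Motor, Plate, Ring, Shaft

Base: (Hub, amt=1).
Iteration 1: components of {Hub} -> Bearing = 1*4 = 4, Plate = 1*3 = 3, Ring = 1*5 = 5, Shaft = 1*5 = 5.
Iteration 2: components of {Bearing,Plate,Ring,Shaft} -> Bracket = 5*5 = 25, Cap = 5*4 = 20, Motor = 5*1 = 5.
Iteration 3: no further components; recursion stops.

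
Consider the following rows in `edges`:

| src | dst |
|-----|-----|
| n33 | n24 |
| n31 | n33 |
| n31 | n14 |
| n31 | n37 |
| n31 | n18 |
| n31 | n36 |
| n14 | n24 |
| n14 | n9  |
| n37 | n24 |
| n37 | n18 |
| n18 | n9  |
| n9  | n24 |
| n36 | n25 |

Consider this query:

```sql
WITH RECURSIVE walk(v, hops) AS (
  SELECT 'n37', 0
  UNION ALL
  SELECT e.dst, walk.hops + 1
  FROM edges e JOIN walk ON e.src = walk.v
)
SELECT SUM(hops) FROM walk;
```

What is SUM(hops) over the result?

7

Base: (n37, hops=0).
Iteration 1: edges from {n37} -> (n18, hops=1), (n24, hops=1).
Iteration 2: edges from {n18,n24} -> (n9, hops=2).
Iteration 3: edges from {n9} -> (n24, hops=3).
Iteration 4: no outgoing edges from {n24}; recursion stops.
SUM(hops) = 0 + 1 + 1 + 2 + 3 = 7.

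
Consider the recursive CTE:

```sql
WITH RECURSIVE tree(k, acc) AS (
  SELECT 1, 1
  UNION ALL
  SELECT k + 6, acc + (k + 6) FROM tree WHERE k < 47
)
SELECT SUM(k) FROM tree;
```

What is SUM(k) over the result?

Base: k=1, acc=1.
Iteration 1: 1 < 47 holds -> k = 1 + 6 = 7, acc = 1 + 7 = 8.
Iteration 2: 7 < 47 holds -> k = 7 + 6 = 13, acc = 8 + 13 = 21.
Iteration 3: 13 < 47 holds -> k = 13 + 6 = 19, acc = 21 + 19 = 40.
Iteration 4: 19 < 47 holds -> k = 19 + 6 = 25, acc = 40 + 25 = 65.
Iteration 5: 25 < 47 holds -> k = 25 + 6 = 31, acc = 65 + 31 = 96.
Iteration 6: 31 < 47 holds -> k = 31 + 6 = 37, acc = 96 + 37 = 133.
Iteration 7: 37 < 47 holds -> k = 37 + 6 = 43, acc = 133 + 43 = 176.
Iteration 8: 43 < 47 holds -> k = 43 + 6 = 49, acc = 176 + 49 = 225.
Iteration 9: 49 < 47 fails; recursion stops.
SUM(k) = 1 + 7 + 13 + 19 + 25 + 31 + 37 + 43 + 49 = 225.

225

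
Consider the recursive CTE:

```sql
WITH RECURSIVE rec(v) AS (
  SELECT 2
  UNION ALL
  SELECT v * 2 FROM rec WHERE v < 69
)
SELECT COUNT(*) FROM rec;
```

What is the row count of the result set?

7

Base: v=2.
Iteration 1: 2 < 69 holds -> v = 2 * 2 = 4.
Iteration 2: 4 < 69 holds -> v = 4 * 2 = 8.
Iteration 3: 8 < 69 holds -> v = 8 * 2 = 16.
Iteration 4: 16 < 69 holds -> v = 16 * 2 = 32.
Iteration 5: 32 < 69 holds -> v = 32 * 2 = 64.
Iteration 6: 64 < 69 holds -> v = 64 * 2 = 128.
Iteration 7: 128 < 69 fails; recursion stops.
Total rows emitted: 7.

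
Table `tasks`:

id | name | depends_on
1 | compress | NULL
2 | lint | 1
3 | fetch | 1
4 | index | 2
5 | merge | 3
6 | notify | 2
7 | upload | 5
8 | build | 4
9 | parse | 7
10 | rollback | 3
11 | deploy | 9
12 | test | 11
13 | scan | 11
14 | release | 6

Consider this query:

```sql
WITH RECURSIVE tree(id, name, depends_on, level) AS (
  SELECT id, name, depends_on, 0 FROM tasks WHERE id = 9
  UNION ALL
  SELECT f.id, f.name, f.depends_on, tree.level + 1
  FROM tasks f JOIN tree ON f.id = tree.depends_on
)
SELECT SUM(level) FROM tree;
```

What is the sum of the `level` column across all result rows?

10

Base: id=9 (parse), depends_on=7, level 0.
Iteration 1: join on id=7 -> upload (id 7, depends_on=5, level 1).
Iteration 2: join on id=5 -> merge (id 5, depends_on=3, level 2).
Iteration 3: join on id=3 -> fetch (id 3, depends_on=1, level 3).
Iteration 4: join on id=1 -> compress (id 1, depends_on=NULL, level 4).
Iteration 5: depends_on is NULL; no match; recursion stops.
SUM(level) = 0 + 1 + 2 + 3 + 4 = 10.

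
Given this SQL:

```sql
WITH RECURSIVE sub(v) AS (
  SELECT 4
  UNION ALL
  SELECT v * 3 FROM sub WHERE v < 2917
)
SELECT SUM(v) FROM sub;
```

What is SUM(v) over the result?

13120

Base: v=4.
Iteration 1: 4 < 2917 holds -> v = 4 * 3 = 12.
Iteration 2: 12 < 2917 holds -> v = 12 * 3 = 36.
Iteration 3: 36 < 2917 holds -> v = 36 * 3 = 108.
Iteration 4: 108 < 2917 holds -> v = 108 * 3 = 324.
Iteration 5: 324 < 2917 holds -> v = 324 * 3 = 972.
Iteration 6: 972 < 2917 holds -> v = 972 * 3 = 2916.
Iteration 7: 2916 < 2917 holds -> v = 2916 * 3 = 8748.
Iteration 8: 8748 < 2917 fails; recursion stops.
SUM(v) = 4 + 12 + 36 + 108 + 324 + 972 + 2916 + 8748 = 13120.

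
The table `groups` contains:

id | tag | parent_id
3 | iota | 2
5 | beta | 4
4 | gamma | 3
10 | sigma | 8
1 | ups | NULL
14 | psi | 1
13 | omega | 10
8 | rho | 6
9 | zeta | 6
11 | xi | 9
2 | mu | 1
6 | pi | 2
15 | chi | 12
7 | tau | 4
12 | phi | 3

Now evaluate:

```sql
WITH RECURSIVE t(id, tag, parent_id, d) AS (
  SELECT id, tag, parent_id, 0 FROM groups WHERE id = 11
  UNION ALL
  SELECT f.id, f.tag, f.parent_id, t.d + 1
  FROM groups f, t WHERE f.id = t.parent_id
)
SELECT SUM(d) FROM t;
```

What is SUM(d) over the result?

10

Base: id=11 (xi), parent_id=9, d 0.
Iteration 1: join on id=9 -> zeta (id 9, parent_id=6, d 1).
Iteration 2: join on id=6 -> pi (id 6, parent_id=2, d 2).
Iteration 3: join on id=2 -> mu (id 2, parent_id=1, d 3).
Iteration 4: join on id=1 -> ups (id 1, parent_id=NULL, d 4).
Iteration 5: parent_id is NULL; no match; recursion stops.
SUM(d) = 0 + 1 + 2 + 3 + 4 = 10.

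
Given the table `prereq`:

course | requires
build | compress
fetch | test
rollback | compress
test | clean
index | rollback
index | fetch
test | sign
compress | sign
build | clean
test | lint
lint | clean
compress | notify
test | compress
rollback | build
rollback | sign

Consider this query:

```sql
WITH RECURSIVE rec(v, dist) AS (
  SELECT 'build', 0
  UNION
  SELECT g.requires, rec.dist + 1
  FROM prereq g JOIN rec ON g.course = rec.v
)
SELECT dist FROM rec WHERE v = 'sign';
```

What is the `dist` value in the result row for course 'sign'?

Base: (build, dist=0).
Iteration 1: edges from {build} -> (clean, dist=1), (compress, dist=1).
Iteration 2: edges from {clean,compress} -> (notify, dist=2), (sign, dist=2).
Iteration 3: no outgoing edges from {notify,sign}; recursion stops.

2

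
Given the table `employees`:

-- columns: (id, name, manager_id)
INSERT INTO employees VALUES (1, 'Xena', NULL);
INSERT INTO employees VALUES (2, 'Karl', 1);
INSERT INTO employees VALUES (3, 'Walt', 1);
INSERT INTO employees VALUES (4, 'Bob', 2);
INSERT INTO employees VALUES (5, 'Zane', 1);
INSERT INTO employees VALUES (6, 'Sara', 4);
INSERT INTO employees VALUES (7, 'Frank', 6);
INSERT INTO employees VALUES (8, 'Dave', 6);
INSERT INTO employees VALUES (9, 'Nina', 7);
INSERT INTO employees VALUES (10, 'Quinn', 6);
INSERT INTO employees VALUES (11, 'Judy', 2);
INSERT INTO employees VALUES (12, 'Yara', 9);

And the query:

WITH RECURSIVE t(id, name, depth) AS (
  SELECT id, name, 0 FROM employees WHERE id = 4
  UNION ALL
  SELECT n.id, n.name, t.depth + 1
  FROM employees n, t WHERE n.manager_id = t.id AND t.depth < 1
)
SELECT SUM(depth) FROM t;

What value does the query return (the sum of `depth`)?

1

Base: id=4 (Bob) at depth 0.
Iteration 1: rows with manager_id in {4} -> Sara (id 6, depth 1).
Iteration 2: depth < 1 fails for all current rows; recursion stops.
SUM(depth) = 0 + 1 = 1.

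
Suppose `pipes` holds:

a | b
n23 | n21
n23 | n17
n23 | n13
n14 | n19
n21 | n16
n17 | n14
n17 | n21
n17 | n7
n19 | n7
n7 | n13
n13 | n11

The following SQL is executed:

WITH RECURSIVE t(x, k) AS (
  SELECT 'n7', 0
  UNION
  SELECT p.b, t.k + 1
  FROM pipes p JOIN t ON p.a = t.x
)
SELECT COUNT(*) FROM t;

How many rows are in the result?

3

Base: (n7, k=0).
Iteration 1: edges from {n7} -> (n13, k=1).
Iteration 2: edges from {n13} -> (n11, k=2).
Iteration 3: no outgoing edges from {n11}; recursion stops.
Total rows emitted: 3.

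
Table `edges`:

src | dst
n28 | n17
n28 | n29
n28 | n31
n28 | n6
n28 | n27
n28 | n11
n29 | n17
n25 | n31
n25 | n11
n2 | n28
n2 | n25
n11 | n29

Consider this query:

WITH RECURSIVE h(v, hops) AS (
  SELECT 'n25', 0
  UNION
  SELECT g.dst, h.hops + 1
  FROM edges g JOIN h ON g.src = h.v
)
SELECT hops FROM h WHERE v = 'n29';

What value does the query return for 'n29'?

2

Base: (n25, hops=0).
Iteration 1: edges from {n25} -> (n11, hops=1), (n31, hops=1).
Iteration 2: edges from {n11,n31} -> (n29, hops=2).
Iteration 3: edges from {n29} -> (n17, hops=3).
Iteration 4: no outgoing edges from {n17}; recursion stops.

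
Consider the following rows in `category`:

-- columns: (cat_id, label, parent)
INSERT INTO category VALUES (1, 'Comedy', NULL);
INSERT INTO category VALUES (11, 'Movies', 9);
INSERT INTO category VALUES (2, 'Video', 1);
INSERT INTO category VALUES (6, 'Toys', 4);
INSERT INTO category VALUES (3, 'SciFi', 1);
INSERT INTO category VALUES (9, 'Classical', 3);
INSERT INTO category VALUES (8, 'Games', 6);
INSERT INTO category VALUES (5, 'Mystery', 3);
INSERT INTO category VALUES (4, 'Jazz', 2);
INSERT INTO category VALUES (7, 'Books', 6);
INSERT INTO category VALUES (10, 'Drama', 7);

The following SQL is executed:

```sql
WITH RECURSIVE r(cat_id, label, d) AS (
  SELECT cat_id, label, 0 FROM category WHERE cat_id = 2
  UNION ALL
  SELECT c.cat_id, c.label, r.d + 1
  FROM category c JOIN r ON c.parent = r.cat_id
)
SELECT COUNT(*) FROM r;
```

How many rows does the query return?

6

Base: cat_id=2 (Video) at d 0.
Iteration 1: rows with parent in {2} -> Jazz (id 4, d 1).
Iteration 2: rows with parent in {4} -> Toys (id 6, d 2).
Iteration 3: rows with parent in {6} -> Books (id 7, d 3), Games (id 8, d 3).
Iteration 4: rows with parent in {7,8} -> Drama (id 10, d 4).
Iteration 5: no rows with parent in {10}; recursion stops.
Total rows emitted: 6.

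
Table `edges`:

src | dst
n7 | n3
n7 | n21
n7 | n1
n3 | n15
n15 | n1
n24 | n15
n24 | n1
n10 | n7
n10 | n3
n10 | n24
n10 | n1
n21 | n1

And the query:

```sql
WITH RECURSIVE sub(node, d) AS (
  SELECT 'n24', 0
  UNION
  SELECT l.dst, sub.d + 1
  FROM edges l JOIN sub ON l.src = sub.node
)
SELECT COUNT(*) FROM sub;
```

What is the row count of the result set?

4

Base: (n24, d=0).
Iteration 1: edges from {n24} -> (n1, d=1), (n15, d=1).
Iteration 2: edges from {n1,n15} -> (n1, d=2).
Iteration 3: no outgoing edges from {n1}; recursion stops.
Total rows emitted: 4.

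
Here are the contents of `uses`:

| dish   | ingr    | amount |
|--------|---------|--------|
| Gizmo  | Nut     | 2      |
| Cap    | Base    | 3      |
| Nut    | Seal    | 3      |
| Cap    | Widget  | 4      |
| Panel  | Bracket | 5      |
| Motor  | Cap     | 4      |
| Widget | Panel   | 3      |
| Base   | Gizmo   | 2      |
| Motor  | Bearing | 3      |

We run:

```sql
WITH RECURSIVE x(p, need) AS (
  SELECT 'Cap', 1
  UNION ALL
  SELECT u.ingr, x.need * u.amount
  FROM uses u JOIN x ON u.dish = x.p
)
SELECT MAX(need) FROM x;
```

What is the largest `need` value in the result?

Base: (Cap, need=1).
Iteration 1: components of {Cap} -> Base = 1*3 = 3, Widget = 1*4 = 4.
Iteration 2: components of {Base,Widget} -> Gizmo = 3*2 = 6, Panel = 4*3 = 12.
Iteration 3: components of {Gizmo,Panel} -> Bracket = 12*5 = 60, Nut = 6*2 = 12.
Iteration 4: components of {Bracket,Nut} -> Seal = 12*3 = 36.
Iteration 5: no further components; recursion stops.
need values: 1, 3, 4, 6, 12, 12, 60, 36; the maximum is 60.

60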